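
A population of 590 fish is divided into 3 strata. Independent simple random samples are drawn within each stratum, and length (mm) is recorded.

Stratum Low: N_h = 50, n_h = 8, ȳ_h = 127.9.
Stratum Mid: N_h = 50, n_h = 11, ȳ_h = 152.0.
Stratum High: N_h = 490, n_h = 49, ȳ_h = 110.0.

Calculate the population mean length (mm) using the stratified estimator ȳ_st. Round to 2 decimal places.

ȳ_st ≈ 115.08

N = Σ N_h = 590. Stratum weights W_h = N_h/N.
ȳ_st = (50·127.9 + 50·152.0 + 490·110.0) / 590 = 115.0763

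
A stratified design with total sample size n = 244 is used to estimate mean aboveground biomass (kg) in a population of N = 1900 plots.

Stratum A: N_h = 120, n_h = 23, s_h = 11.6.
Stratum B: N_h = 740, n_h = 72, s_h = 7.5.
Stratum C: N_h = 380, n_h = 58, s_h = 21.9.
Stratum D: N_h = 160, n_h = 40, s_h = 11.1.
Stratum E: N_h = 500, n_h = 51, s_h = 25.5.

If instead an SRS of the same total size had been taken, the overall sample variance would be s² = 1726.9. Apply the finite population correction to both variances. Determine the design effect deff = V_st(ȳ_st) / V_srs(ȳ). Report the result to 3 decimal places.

V̂(ȳ_st) = Σ W_h² (1 − n_h/N_h) s_h²/n_h, with W_h = N_h/N and N = 1900:
  stratum A: (120/1900)²·(1 − 23/120)·11.6²/23 = 0.018864
  stratum B: (740/1900)²·(1 − 72/740)·7.5²/72 = 0.106977
  stratum C: (380/1900)²·(1 − 58/380)·21.9²/58 = 0.28028
  stratum D: (160/1900)²·(1 − 40/160)·11.1²/40 = 0.0163825
  stratum E: (500/1900)²·(1 − 51/500)·25.5²/51 = 0.792902
V_st = 1.21541
V_srs = (1 − 244/1900)·1726.9/244 = 6.16856
deff = V_st / V_srs = 1.21541/6.16856 = 0.1970

deff ≈ 0.197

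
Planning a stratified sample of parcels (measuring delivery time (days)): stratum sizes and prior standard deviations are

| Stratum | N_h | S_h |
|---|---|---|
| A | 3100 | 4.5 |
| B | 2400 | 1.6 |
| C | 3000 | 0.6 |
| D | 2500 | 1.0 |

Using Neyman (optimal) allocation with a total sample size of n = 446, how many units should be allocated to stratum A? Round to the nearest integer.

282

Neyman allocation: n_h = n · N_h S_h / Σ N_i S_i, with n = 446.
  stratum A: N_h·S_h = 3100·4.5 = 13950.00
  stratum B: N_h·S_h = 2400·1.6 = 3840.00
  stratum C: N_h·S_h = 3000·0.6 = 1800.00
  stratum D: N_h·S_h = 2500·1.0 = 2500.00
Σ N_h S_h = 22090.00
n for stratum A = 446·13950.00/22090.00 = 281.652 → 282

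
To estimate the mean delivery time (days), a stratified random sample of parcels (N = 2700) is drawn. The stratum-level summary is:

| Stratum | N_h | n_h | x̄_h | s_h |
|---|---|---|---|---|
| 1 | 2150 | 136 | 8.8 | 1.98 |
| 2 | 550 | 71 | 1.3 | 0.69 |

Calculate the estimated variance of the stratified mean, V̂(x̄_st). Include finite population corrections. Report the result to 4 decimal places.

V̂(x̄_st) = Σ W_h² (1 − n_h/N_h) s_h²/n_h, with W_h = N_h/N and N = 2700:
  stratum 1: (2150/2700)²·(1 − 136/2150)·1.98²/136 = 0.0171223
  stratum 2: (550/2700)²·(1 − 71/550)·0.69²/71 = 0.000242332
V̂(x̄_st) = 0.0173646

V̂(x̄_st) ≈ 0.0174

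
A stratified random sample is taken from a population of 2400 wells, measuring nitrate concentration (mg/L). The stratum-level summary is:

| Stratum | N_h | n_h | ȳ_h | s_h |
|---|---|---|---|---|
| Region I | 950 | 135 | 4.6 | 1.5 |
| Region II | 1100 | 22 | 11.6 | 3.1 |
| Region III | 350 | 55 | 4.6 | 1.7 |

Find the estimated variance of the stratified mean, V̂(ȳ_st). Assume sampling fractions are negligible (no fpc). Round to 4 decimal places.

V̂(ȳ_st) = Σ W_h² s_h²/n_h, with W_h = N_h/N and N = 2400:
  stratum Region I: (950/2400)²·1.5²/135 = 0.0026114
  stratum Region II: (1100/2400)²·3.1²/22 = 0.0917622
  stratum Region III: (350/2400)²·1.7²/55 = 0.0011175
V̂(ȳ_st) = 0.0954911

V̂(ȳ_st) ≈ 0.0955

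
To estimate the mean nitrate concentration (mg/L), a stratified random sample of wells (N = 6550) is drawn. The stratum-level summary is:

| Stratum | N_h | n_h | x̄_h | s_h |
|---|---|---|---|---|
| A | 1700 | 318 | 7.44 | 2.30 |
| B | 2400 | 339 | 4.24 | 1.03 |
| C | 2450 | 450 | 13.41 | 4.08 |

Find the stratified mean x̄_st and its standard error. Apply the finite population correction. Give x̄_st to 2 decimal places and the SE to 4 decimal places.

x̄_st ≈ 8.50, SE ≈ 0.0741

x̄_st = Σ W_h x̄_h = (1700·7.44 + 2400·4.24 + 2450·13.41)/6550 = 8.50053
V̂(x̄_st) = Σ W_h² (1 − n_h/N_h) s_h²/n_h, with W_h = N_h/N and N = 6550:
  stratum A: (1700/6550)²·(1 − 318/1700)·2.30²/318 = 0.000910968
  stratum B: (2400/6550)²·(1 − 339/2400)·1.03²/339 = 0.000360812
  stratum C: (2450/6550)²·(1 − 450/2450)·4.08²/450 = 0.00422495
V̂(x̄_st) = 0.00549673
SE(x̄_st) = √0.00549673 = 0.0741399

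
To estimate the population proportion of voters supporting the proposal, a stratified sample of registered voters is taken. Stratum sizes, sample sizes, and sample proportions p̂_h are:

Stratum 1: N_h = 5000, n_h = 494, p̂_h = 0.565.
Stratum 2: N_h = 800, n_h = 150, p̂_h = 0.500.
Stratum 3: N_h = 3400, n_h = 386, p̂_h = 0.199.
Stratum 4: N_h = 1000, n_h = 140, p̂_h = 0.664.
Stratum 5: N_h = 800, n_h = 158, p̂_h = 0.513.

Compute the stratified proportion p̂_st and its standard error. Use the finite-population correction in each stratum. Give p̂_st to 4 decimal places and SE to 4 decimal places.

p̂_st ≈ 0.4524, SE ≈ 0.0124

N = 11000; stratum weights W_h = N_h/N.
p̂_st = Σ W_h p̂_h = (5000·0.565 + 800·0.500 + 3400·0.199 + 1000·0.664 + 800·0.513)/11000 = 0.45236
V̂(p̂_st) = Σ W_h² (1 − n_h/N_h) p̂_h(1−p̂_h)/(n_h−1):
  stratum 1: (5000/11000)²·(1 − 494/5000)·0.565·0.435/493 = 9.28254e-05
  stratum 2: (800/11000)²·(1 − 150/800)·0.500·0.500/149 = 7.21061e-06
  stratum 3: (3400/11000)²·(1 − 386/3400)·0.199·0.801/385 = 3.5064e-05
  stratum 4: (1000/11000)²·(1 − 140/1000)·0.664·0.336/139 = 1.14079e-05
  stratum 5: (800/11000)²·(1 − 158/800)·0.513·0.487/157 = 6.75439e-06
V̂(p̂_st) = 0.000153262; SE = √V̂ = 0.0123799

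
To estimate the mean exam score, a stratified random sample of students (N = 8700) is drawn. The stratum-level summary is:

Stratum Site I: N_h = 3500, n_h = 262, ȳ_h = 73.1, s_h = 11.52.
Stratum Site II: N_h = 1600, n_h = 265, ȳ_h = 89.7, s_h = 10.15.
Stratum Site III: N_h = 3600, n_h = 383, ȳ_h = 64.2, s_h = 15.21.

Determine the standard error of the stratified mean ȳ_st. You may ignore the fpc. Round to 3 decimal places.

SE(ȳ_st) ≈ 0.446

V̂(ȳ_st) = Σ W_h² s_h²/n_h, with W_h = N_h/N and N = 8700:
  stratum Site I: (3500/8700)²·11.52²/262 = 0.0819787
  stratum Site II: (1600/8700)²·10.15²/265 = 0.0131488
  stratum Site III: (3600/8700)²·15.21²/383 = 0.103425
V̂(ȳ_st) = 0.198553
SE(ȳ_st) = √0.198553 = 0.445593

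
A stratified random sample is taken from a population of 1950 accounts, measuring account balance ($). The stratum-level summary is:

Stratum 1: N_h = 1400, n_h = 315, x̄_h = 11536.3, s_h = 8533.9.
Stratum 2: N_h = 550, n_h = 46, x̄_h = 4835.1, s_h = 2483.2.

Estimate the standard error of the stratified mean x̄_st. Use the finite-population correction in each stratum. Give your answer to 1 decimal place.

SE(x̄_st) ≈ 319.6

V̂(x̄_st) = Σ W_h² (1 − n_h/N_h) s_h²/n_h, with W_h = N_h/N and N = 1950:
  stratum 1: (1400/1950)²·(1 − 315/1400)·8533.9²/315 = 92357.7
  stratum 2: (550/1950)²·(1 − 46/550)·2483.2²/46 = 9772.14
V̂(x̄_st) = 102130
SE(x̄_st) = √102130 = 319.578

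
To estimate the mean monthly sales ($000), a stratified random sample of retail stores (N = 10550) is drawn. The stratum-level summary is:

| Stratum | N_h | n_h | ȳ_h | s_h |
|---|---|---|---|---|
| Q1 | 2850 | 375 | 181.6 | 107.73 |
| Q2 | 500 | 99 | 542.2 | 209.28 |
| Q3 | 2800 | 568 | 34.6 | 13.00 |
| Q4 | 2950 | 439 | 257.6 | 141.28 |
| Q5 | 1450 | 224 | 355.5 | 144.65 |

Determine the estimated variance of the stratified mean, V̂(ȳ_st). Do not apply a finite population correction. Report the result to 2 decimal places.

V̂(ȳ_st) = Σ W_h² s_h²/n_h, with W_h = N_h/N and N = 10550:
  stratum Q1: (2850/10550)²·107.73²/375 = 2.25854
  stratum Q2: (500/10550)²·209.28²/99 = 0.9937
  stratum Q3: (2800/10550)²·13.00²/568 = 0.020958
  stratum Q4: (2950/10550)²·141.28²/439 = 3.55497
  stratum Q5: (1450/10550)²·144.65²/224 = 1.76449
V̂(ȳ_st) = 8.59266

V̂(ȳ_st) ≈ 8.59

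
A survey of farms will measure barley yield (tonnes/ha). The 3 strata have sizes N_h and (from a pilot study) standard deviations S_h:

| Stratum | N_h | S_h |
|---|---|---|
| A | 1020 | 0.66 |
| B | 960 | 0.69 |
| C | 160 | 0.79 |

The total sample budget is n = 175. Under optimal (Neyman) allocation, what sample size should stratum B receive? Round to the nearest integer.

79

Neyman allocation: n_h = n · N_h S_h / Σ N_i S_i, with n = 175.
  stratum A: N_h·S_h = 1020·0.66 = 673.20
  stratum B: N_h·S_h = 960·0.69 = 662.40
  stratum C: N_h·S_h = 160·0.79 = 126.40
Σ N_h S_h = 1462.00
n for stratum B = 175·662.40/1462.00 = 79.289 → 79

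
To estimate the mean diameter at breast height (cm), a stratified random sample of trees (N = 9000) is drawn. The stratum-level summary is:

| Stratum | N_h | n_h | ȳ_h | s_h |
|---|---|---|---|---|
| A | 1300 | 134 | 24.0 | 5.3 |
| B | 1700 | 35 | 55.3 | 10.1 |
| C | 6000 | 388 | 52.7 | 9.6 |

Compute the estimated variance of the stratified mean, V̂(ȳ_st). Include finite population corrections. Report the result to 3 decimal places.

V̂(ȳ_st) = Σ W_h² (1 − n_h/N_h) s_h²/n_h, with W_h = N_h/N and N = 9000:
  stratum A: (1300/9000)²·(1 − 134/1300)·5.3²/134 = 0.00392287
  stratum B: (1700/9000)²·(1 − 35/1700)·10.1²/35 = 0.101848
  stratum C: (6000/9000)²·(1 − 388/6000)·9.6²/388 = 0.0987403
V̂(ȳ_st) = 0.204511

V̂(ȳ_st) ≈ 0.205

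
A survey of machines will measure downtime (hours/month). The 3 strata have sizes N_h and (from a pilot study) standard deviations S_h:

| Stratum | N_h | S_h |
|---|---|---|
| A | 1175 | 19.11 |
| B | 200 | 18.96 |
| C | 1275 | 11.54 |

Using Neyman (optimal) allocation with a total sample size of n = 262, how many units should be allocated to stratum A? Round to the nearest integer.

Neyman allocation: n_h = n · N_h S_h / Σ N_i S_i, with n = 262.
  stratum A: N_h·S_h = 1175·19.11 = 22454.25
  stratum B: N_h·S_h = 200·18.96 = 3792.00
  stratum C: N_h·S_h = 1275·11.54 = 14713.50
Σ N_h S_h = 40959.75
n for stratum A = 262·22454.25/40959.75 = 143.629 → 144

144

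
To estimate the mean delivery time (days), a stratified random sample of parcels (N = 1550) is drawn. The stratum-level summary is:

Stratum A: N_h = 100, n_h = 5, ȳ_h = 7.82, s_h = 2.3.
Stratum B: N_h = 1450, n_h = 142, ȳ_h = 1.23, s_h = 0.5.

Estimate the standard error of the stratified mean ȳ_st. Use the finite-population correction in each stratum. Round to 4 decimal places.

V̂(ȳ_st) = Σ W_h² (1 − n_h/N_h) s_h²/n_h, with W_h = N_h/N and N = 1550:
  stratum A: (100/1550)²·(1 − 5/100)·2.3²/5 = 0.00418356
  stratum B: (1450/1550)²·(1 − 142/1450)·0.5²/142 = 0.00138984
V̂(ȳ_st) = 0.0055734
SE(ȳ_st) = √0.0055734 = 0.0746552

SE(ȳ_st) ≈ 0.0747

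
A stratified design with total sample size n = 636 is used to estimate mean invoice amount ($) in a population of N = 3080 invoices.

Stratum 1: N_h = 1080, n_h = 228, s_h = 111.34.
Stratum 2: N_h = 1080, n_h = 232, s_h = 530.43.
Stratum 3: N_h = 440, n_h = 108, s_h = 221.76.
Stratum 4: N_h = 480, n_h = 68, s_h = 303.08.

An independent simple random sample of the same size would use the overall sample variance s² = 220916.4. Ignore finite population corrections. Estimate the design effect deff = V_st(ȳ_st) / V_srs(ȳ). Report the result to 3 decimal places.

deff ≈ 0.570

V̂(ȳ_st) = Σ W_h² s_h²/n_h, with W_h = N_h/N and N = 3080:
  stratum 1: (1080/3080)²·111.34²/228 = 6.68519
  stratum 2: (1080/3080)²·530.43²/232 = 149.113
  stratum 3: (440/3080)²·221.76²/108 = 9.2928
  stratum 4: (480/3080)²·303.08²/68 = 32.8085
V_st = 197.899
V_srs = s²/n = 220916.4/636 = 347.353
deff = V_st / V_srs = 197.899/347.353 = 0.5697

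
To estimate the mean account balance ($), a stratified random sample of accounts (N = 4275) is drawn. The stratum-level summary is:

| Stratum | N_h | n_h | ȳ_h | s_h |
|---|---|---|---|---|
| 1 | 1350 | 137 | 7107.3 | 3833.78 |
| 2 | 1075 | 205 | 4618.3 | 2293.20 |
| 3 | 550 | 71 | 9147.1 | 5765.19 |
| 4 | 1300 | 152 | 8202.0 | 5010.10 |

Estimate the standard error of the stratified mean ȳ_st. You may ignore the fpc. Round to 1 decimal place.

SE(ȳ_st) ≈ 188.0

V̂(ȳ_st) = Σ W_h² s_h²/n_h, with W_h = N_h/N and N = 4275:
  stratum 1: (1350/4275)²·3833.78²/137 = 10698.7
  stratum 2: (1075/4275)²·2293.20²/205 = 1622.09
  stratum 3: (550/4275)²·5765.19²/71 = 7748.58
  stratum 4: (1300/4275)²·5010.10²/152 = 15270.9
V̂(ȳ_st) = 35340.2
SE(ȳ_st) = √35340.2 = 187.99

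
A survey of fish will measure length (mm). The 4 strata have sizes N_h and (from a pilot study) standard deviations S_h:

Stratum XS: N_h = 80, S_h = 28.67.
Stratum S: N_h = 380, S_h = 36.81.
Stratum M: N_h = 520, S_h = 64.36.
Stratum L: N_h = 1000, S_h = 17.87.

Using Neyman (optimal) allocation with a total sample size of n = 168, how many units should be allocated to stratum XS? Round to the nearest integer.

6

Neyman allocation: n_h = n · N_h S_h / Σ N_i S_i, with n = 168.
  stratum XS: N_h·S_h = 80·28.67 = 2293.60
  stratum S: N_h·S_h = 380·36.81 = 13987.80
  stratum M: N_h·S_h = 520·64.36 = 33467.20
  stratum L: N_h·S_h = 1000·17.87 = 17870.00
Σ N_h S_h = 67618.60
n for stratum XS = 168·2293.60/67618.60 = 5.699 → 6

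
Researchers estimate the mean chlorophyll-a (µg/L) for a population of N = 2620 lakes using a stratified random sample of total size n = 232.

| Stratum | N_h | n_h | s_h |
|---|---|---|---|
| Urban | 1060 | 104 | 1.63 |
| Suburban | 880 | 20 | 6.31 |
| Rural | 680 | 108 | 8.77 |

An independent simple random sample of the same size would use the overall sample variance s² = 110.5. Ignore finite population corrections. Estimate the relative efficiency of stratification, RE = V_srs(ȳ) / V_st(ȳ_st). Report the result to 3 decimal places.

RE ≈ 1.721

V̂(ȳ_st) = Σ W_h² s_h²/n_h, with W_h = N_h/N and N = 2620:
  stratum Urban: (1060/2620)²·1.63²/104 = 0.00418168
  stratum Suburban: (880/2620)²·6.31²/20 = 0.224591
  stratum Rural: (680/2620)²·8.77²/108 = 0.0479723
V_st = 0.276745
V_srs = s²/n = 110.5/232 = 0.476293
Relative efficiency = V_srs / V_st = 0.476293/0.276745 = 1.7211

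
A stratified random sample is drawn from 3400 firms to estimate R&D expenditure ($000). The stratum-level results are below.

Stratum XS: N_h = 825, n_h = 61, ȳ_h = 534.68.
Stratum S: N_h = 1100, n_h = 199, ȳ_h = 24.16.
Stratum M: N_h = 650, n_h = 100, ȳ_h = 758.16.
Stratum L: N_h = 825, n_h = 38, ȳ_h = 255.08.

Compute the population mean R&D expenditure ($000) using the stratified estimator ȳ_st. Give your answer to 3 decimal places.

N = Σ N_h = 3400. Stratum weights W_h = N_h/N.
ȳ_st = (825·534.68 + 1100·24.16 + 650·758.16 + 825·255.08) / 3400 = 344.39176

ȳ_st ≈ 344.392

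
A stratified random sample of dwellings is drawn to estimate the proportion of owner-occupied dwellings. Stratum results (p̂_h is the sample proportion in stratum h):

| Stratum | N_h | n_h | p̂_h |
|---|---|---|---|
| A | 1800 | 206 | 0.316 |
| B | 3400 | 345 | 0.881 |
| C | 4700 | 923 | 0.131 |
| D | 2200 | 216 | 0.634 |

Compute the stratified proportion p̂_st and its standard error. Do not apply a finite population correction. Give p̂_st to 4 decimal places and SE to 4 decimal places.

N = 12100; stratum weights W_h = N_h/N.
p̂_st = Σ W_h p̂_h = (1800·0.316 + 3400·0.881 + 4700·0.131 + 2200·0.634)/12100 = 0.46072
V̂(p̂_st) = Σ W_h² p̂_h(1−p̂_h)/(n_h−1):
  stratum A: (1800/12100)²·0.316·0.684/205 = 2.33326e-05
  stratum B: (3400/12100)²·0.881·0.119/344 = 2.40631e-05
  stratum C: (4700/12100)²·0.131·0.869/922 = 1.86288e-05
  stratum D: (2200/12100)²·0.634·0.366/215 = 3.56785e-05
V̂(p̂_st) = 0.000101703; SE = √V̂ = 0.0100848

p̂_st ≈ 0.4607, SE ≈ 0.0101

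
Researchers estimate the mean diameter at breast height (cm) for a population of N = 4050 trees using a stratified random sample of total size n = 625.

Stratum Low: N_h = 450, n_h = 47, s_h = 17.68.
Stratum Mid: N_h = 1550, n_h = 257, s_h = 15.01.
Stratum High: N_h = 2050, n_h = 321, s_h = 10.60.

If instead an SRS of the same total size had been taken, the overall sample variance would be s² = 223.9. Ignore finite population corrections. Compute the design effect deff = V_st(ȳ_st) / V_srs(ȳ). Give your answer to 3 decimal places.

V̂(ȳ_st) = Σ W_h² s_h²/n_h, with W_h = N_h/N and N = 4050:
  stratum Low: (450/4050)²·17.68²/47 = 0.0821073
  stratum Mid: (1550/4050)²·15.01²/257 = 0.128405
  stratum High: (2050/4050)²·10.60²/321 = 0.0896818
V_st = 0.300194
V_srs = s²/n = 223.9/625 = 0.35824
deff = V_st / V_srs = 0.300194/0.35824 = 0.8380

deff ≈ 0.838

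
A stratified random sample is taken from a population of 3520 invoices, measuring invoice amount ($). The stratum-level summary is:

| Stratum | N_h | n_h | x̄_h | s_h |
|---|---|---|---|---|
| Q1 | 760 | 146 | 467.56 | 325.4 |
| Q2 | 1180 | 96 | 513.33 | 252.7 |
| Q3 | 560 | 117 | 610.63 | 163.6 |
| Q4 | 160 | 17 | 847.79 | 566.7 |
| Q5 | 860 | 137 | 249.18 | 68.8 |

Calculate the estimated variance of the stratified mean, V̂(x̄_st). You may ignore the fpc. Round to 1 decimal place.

V̂(x̄_st) = Σ W_h² s_h²/n_h, with W_h = N_h/N and N = 3520:
  stratum Q1: (760/3520)²·325.4²/146 = 33.8084
  stratum Q2: (1180/3520)²·252.7²/96 = 74.7512
  stratum Q3: (560/3520)²·163.6²/117 = 5.78991
  stratum Q4: (160/3520)²·566.7²/17 = 39.0312
  stratum Q5: (860/3520)²·68.8²/137 = 2.06238
V̂(x̄_st) = 155.443

V̂(x̄_st) ≈ 155.4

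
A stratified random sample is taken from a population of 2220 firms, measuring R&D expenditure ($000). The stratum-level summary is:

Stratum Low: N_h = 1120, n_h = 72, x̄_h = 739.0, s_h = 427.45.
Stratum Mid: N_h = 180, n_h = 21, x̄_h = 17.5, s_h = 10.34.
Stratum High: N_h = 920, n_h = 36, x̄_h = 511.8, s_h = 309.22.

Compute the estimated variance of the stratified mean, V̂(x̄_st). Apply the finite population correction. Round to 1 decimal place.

V̂(x̄_st) ≈ 1042.7

V̂(x̄_st) = Σ W_h² (1 − n_h/N_h) s_h²/n_h, with W_h = N_h/N and N = 2220:
  stratum Low: (1120/2220)²·(1 − 72/1120)·427.45²/72 = 604.382
  stratum Mid: (180/2220)²·(1 − 21/180)·10.34²/21 = 0.0295655
  stratum High: (920/2220)²·(1 − 36/920)·309.22²/36 = 438.295
V̂(x̄_st) = 1042.71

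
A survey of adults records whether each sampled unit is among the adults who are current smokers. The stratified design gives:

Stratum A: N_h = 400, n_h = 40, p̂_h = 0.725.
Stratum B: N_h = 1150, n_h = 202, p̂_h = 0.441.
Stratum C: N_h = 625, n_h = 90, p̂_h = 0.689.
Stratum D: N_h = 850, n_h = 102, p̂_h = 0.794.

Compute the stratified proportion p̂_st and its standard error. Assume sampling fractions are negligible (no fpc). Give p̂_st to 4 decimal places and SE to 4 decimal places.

N = 3025; stratum weights W_h = N_h/N.
p̂_st = Σ W_h p̂_h = (400·0.725 + 1150·0.441 + 625·0.689 + 850·0.794)/3025 = 0.62898
V̂(p̂_st) = Σ W_h² p̂_h(1−p̂_h)/(n_h−1):
  stratum A: (400/3025)²·0.725·0.275/39 = 8.93872e-05
  stratum B: (1150/3025)²·0.441·0.559/201 = 0.000177255
  stratum C: (625/3025)²·0.689·0.311/89 = 0.000102778
  stratum D: (850/3025)²·0.794·0.206/101 = 0.000127866
V̂(p̂_st) = 0.000497286; SE = √V̂ = 0.0222999

p̂_st ≈ 0.6290, SE ≈ 0.0223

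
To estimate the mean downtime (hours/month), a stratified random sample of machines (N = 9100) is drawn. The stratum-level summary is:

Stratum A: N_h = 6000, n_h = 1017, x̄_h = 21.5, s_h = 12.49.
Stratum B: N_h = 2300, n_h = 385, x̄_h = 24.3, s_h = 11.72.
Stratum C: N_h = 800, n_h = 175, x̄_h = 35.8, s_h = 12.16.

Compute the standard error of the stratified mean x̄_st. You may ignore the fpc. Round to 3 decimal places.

V̂(x̄_st) = Σ W_h² s_h²/n_h, with W_h = N_h/N and N = 9100:
  stratum A: (6000/9100)²·12.49²/1017 = 0.0666843
  stratum B: (2300/9100)²·11.72²/385 = 0.0227912
  stratum C: (800/9100)²·12.16²/175 = 0.0065302
V̂(x̄_st) = 0.0960057
SE(x̄_st) = √0.0960057 = 0.309848

SE(x̄_st) ≈ 0.310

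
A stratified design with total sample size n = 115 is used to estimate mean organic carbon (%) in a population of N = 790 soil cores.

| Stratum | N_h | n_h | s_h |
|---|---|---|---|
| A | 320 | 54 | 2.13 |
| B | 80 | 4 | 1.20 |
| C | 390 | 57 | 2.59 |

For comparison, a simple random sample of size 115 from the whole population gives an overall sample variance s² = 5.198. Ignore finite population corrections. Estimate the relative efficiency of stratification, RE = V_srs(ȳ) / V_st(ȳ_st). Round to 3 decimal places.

V̂(ȳ_st) = Σ W_h² s_h²/n_h, with W_h = N_h/N and N = 790:
  stratum A: (320/790)²·2.13²/54 = 0.0137851
  stratum B: (80/790)²·1.20²/4 = 0.00369172
  stratum C: (390/790)²·2.59²/57 = 0.0286814
V_st = 0.0461582
V_srs = s²/n = 5.198/115 = 0.0452
Relative efficiency = V_srs / V_st = 0.0452/0.0461582 = 0.9792

RE ≈ 0.979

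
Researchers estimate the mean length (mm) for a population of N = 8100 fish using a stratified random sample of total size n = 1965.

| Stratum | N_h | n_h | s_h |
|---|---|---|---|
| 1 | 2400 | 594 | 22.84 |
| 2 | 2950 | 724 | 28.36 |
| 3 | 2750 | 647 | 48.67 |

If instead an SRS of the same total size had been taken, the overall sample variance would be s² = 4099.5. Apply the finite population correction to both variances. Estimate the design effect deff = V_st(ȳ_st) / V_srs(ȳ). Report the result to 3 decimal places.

deff ≈ 0.311

V̂(ȳ_st) = Σ W_h² (1 − n_h/N_h) s_h²/n_h, with W_h = N_h/N and N = 8100:
  stratum 1: (2400/8100)²·(1 − 594/2400)·22.84²/594 = 0.0580183
  stratum 2: (2950/8100)²·(1 − 724/2950)·28.36²/724 = 0.111186
  stratum 3: (2750/8100)²·(1 − 647/2750)·48.67²/647 = 0.322716
V_st = 0.49192
V_srs = (1 − 1965/8100)·4099.5/1965 = 1.58015
deff = V_st / V_srs = 0.49192/1.58015 = 0.3113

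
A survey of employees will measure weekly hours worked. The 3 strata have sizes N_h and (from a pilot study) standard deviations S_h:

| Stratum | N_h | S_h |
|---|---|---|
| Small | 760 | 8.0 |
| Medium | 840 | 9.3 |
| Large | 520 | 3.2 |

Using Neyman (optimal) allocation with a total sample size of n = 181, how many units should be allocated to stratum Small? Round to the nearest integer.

71

Neyman allocation: n_h = n · N_h S_h / Σ N_i S_i, with n = 181.
  stratum Small: N_h·S_h = 760·8.0 = 6080.00
  stratum Medium: N_h·S_h = 840·9.3 = 7812.00
  stratum Large: N_h·S_h = 520·3.2 = 1664.00
Σ N_h S_h = 15556.00
n for stratum Small = 181·6080.00/15556.00 = 70.743 → 71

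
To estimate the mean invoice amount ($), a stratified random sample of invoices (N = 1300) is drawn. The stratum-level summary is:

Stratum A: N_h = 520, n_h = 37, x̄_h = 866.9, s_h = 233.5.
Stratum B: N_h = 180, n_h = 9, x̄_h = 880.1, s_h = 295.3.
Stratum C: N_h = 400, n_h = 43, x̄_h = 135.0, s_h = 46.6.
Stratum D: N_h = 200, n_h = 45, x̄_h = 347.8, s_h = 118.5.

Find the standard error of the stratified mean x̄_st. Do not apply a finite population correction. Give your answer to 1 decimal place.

SE(x̄_st) ≈ 20.8

V̂(x̄_st) = Σ W_h² s_h²/n_h, with W_h = N_h/N and N = 1300:
  stratum A: (520/1300)²·233.5²/37 = 235.772
  stratum B: (180/1300)²·295.3²/9 = 185.756
  stratum C: (400/1300)²·46.6²/43 = 4.7812
  stratum D: (200/1300)²·118.5²/45 = 7.3858
V̂(x̄_st) = 433.695
SE(x̄_st) = √433.695 = 20.8253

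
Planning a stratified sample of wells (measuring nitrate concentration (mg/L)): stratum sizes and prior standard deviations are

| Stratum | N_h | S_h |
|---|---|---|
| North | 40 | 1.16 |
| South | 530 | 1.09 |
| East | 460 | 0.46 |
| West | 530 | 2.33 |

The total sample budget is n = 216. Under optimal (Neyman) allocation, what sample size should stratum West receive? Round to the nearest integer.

129

Neyman allocation: n_h = n · N_h S_h / Σ N_i S_i, with n = 216.
  stratum North: N_h·S_h = 40·1.16 = 46.40
  stratum South: N_h·S_h = 530·1.09 = 577.70
  stratum East: N_h·S_h = 460·0.46 = 211.60
  stratum West: N_h·S_h = 530·2.33 = 1234.90
Σ N_h S_h = 2070.60
n for stratum West = 216·1234.90/2070.60 = 128.822 → 129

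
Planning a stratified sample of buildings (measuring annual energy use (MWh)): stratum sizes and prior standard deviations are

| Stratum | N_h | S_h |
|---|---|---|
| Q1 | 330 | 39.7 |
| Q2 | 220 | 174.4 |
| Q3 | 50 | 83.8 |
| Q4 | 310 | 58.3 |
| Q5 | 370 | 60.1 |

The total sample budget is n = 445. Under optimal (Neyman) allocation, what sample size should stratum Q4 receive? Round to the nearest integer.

Neyman allocation: n_h = n · N_h S_h / Σ N_i S_i, with n = 445.
  stratum Q1: N_h·S_h = 330·39.7 = 13101.00
  stratum Q2: N_h·S_h = 220·174.4 = 38368.00
  stratum Q3: N_h·S_h = 50·83.8 = 4190.00
  stratum Q4: N_h·S_h = 310·58.3 = 18073.00
  stratum Q5: N_h·S_h = 370·60.1 = 22237.00
Σ N_h S_h = 95969.00
n for stratum Q4 = 445·18073.00/95969.00 = 83.803 → 84

84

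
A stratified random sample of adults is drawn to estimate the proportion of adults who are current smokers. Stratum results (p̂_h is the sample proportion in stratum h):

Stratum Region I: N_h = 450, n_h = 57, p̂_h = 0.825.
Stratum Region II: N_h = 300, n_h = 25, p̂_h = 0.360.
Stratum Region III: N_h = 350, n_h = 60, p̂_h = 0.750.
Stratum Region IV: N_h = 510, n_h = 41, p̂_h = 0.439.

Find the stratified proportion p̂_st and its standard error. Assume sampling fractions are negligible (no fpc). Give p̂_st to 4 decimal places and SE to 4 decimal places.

p̂_st ≈ 0.5998, SE ≈ 0.0361

N = 1610; stratum weights W_h = N_h/N.
p̂_st = Σ W_h p̂_h = (450·0.825 + 300·0.360 + 350·0.750 + 510·0.439)/1610 = 0.59978
V̂(p̂_st) = Σ W_h² p̂_h(1−p̂_h)/(n_h−1):
  stratum Region I: (450/1610)²·0.825·0.175/56 = 0.000201408
  stratum Region II: (300/1610)²·0.360·0.640/24 = 0.00033332
  stratum Region III: (350/1610)²·0.750·0.250/59 = 0.000150187
  stratum Region IV: (510/1610)²·0.439·0.561/40 = 0.000617812
V̂(p̂_st) = 0.00130273; SE = √V̂ = 0.0360933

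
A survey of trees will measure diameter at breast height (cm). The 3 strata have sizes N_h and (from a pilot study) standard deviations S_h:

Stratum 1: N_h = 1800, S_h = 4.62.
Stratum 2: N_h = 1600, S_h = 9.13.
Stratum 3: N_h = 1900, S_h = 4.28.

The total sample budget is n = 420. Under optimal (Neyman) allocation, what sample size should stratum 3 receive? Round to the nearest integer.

110

Neyman allocation: n_h = n · N_h S_h / Σ N_i S_i, with n = 420.
  stratum 1: N_h·S_h = 1800·4.62 = 8316.00
  stratum 2: N_h·S_h = 1600·9.13 = 14608.00
  stratum 3: N_h·S_h = 1900·4.28 = 8132.00
Σ N_h S_h = 31056.00
n for stratum 3 = 420·8132.00/31056.00 = 109.977 → 110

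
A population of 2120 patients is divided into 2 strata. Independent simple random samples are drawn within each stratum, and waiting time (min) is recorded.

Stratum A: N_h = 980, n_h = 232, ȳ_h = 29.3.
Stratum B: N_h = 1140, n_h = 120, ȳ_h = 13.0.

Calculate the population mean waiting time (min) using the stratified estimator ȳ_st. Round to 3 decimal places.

ȳ_st ≈ 20.535

N = Σ N_h = 2120. Stratum weights W_h = N_h/N.
ȳ_st = (980·29.3 + 1140·13.0) / 2120 = 20.53491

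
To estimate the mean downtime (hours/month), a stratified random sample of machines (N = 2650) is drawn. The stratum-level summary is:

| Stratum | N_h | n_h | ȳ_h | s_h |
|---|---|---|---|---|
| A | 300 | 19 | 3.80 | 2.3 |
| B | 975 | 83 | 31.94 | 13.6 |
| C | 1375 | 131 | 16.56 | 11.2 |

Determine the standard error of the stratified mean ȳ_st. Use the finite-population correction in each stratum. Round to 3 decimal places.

SE(ȳ_st) ≈ 0.716

V̂(ȳ_st) = Σ W_h² (1 − n_h/N_h) s_h²/n_h, with W_h = N_h/N and N = 2650:
  stratum A: (300/2650)²·(1 − 19/300)·2.3²/19 = 0.00334224
  stratum B: (975/2650)²·(1 − 83/975)·13.6²/83 = 0.27598
  stratum C: (1375/2650)²·(1 − 131/1375)·11.2²/131 = 0.233236
V̂(ȳ_st) = 0.512558
SE(ȳ_st) = √0.512558 = 0.715932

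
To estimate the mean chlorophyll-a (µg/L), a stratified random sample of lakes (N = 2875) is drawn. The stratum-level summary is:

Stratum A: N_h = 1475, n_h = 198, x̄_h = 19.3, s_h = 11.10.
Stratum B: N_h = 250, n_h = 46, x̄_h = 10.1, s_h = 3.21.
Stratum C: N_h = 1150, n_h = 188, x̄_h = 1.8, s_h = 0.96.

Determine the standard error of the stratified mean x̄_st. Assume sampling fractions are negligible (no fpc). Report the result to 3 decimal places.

V̂(x̄_st) = Σ W_h² s_h²/n_h, with W_h = N_h/N and N = 2875:
  stratum A: (1475/2875)²·11.10²/198 = 0.163791
  stratum B: (250/2875)²·3.21²/46 = 0.00169378
  stratum C: (1150/2875)²·0.96²/188 = 0.00078434
V̂(x̄_st) = 0.166269
SE(x̄_st) = √0.166269 = 0.407761

SE(x̄_st) ≈ 0.408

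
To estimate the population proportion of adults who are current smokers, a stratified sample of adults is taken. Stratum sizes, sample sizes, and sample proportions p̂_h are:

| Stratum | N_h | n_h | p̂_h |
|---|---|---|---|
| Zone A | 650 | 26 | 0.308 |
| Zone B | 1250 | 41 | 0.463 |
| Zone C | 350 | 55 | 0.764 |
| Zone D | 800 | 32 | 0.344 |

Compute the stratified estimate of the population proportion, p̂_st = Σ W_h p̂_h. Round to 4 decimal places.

p̂_st ≈ 0.4333

N = 3050; stratum weights W_h = N_h/N.
p̂_st = Σ W_h p̂_h = (650·0.308 + 1250·0.463 + 350·0.764 + 800·0.344)/3050 = 0.43330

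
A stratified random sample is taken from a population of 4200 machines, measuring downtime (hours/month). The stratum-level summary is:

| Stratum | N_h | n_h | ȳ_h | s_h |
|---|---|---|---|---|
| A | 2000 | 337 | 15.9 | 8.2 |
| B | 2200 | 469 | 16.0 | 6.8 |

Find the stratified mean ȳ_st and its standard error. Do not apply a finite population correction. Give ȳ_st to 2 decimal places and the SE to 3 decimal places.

ȳ_st ≈ 15.95, SE ≈ 0.269

ȳ_st = Σ W_h ȳ_h = (2000·15.9 + 2200·16.0)/4200 = 15.95238
V̂(ȳ_st) = Σ W_h² s_h²/n_h, with W_h = N_h/N and N = 4200:
  stratum A: (2000/4200)²·8.2²/337 = 0.0452438
  stratum B: (2200/4200)²·6.8²/469 = 0.0270515
V̂(ȳ_st) = 0.0722953
SE(ȳ_st) = √0.0722953 = 0.268878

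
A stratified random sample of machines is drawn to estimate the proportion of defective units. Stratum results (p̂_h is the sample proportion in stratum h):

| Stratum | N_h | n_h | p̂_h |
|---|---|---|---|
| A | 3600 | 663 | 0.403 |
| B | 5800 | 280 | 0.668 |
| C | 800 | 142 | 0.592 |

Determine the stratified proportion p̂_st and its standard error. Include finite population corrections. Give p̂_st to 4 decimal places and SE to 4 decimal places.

p̂_st ≈ 0.5685, SE ≈ 0.0170

N = 10200; stratum weights W_h = N_h/N.
p̂_st = Σ W_h p̂_h = (3600·0.403 + 5800·0.668 + 800·0.592)/10200 = 0.56851
V̂(p̂_st) = Σ W_h² (1 − n_h/N_h) p̂_h(1−p̂_h)/(n_h−1):
  stratum A: (3600/10200)²·(1 − 663/3600)·0.403·0.597/662 = 3.69341e-05
  stratum B: (5800/10200)²·(1 − 280/5800)·0.668·0.332/279 = 0.000244612
  stratum C: (800/10200)²·(1 − 142/800)·0.592·0.408/141 = 8.66719e-06
V̂(p̂_st) = 0.000290213; SE = √V̂ = 0.0170356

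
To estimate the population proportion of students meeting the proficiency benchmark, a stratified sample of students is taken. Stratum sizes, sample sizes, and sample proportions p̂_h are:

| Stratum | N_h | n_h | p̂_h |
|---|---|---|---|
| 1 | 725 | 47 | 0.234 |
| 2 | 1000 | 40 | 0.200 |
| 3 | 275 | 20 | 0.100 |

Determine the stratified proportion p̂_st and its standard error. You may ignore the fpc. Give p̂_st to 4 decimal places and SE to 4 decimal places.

p̂_st ≈ 0.1986, SE ≈ 0.0403

N = 2000; stratum weights W_h = N_h/N.
p̂_st = Σ W_h p̂_h = (725·0.234 + 1000·0.200 + 275·0.100)/2000 = 0.19858
V̂(p̂_st) = Σ W_h² p̂_h(1−p̂_h)/(n_h−1):
  stratum 1: (725/2000)²·0.234·0.766/46 = 0.000512039
  stratum 2: (1000/2000)²·0.200·0.800/39 = 0.00102564
  stratum 3: (275/2000)²·0.100·0.900/19 = 8.95559e-05
V̂(p̂_st) = 0.00162724; SE = √V̂ = 0.040339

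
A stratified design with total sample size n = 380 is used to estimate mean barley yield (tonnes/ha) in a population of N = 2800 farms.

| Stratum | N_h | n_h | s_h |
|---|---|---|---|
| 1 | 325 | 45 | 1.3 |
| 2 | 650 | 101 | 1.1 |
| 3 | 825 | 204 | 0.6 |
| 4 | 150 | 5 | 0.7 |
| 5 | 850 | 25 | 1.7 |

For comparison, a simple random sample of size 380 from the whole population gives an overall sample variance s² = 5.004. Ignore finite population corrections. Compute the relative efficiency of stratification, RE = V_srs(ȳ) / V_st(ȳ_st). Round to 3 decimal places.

RE ≈ 1.076

V̂(ȳ_st) = Σ W_h² s_h²/n_h, with W_h = N_h/N and N = 2800:
  stratum 1: (325/2800)²·1.3²/45 = 0.00050597
  stratum 2: (650/2800)²·1.1²/101 = 0.000645617
  stratum 3: (825/2800)²·0.6²/204 = 0.000153202
  stratum 4: (150/2800)²·0.7²/5 = 0.00028125
  stratum 5: (850/2800)²·1.7²/25 = 0.0106532
V_st = 0.0122392
V_srs = s²/n = 5.004/380 = 0.0131684
Relative efficiency = V_srs / V_st = 0.0131684/0.0122392 = 1.0759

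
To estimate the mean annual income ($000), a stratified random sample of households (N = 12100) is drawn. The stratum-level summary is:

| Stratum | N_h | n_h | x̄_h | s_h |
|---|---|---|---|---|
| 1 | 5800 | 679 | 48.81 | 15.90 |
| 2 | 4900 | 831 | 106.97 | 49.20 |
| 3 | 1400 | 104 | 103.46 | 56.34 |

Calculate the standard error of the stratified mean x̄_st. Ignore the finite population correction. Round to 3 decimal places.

SE(x̄_st) ≈ 0.986

V̂(x̄_st) = Σ W_h² s_h²/n_h, with W_h = N_h/N and N = 12100:
  stratum 1: (5800/12100)²·15.90²/679 = 0.085548
  stratum 2: (4900/12100)²·49.20²/831 = 0.477695
  stratum 3: (1400/12100)²·56.34²/104 = 0.408588
V̂(x̄_st) = 0.971831
SE(x̄_st) = √0.971831 = 0.985815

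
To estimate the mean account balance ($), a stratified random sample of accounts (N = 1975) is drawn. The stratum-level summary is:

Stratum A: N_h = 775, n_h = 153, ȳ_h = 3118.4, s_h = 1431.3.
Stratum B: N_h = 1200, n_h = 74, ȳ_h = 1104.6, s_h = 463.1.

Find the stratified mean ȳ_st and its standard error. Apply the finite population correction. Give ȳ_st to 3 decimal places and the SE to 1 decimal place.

ȳ_st = Σ W_h ȳ_h = (775·3118.4 + 1200·1104.6)/1975 = 1894.82532
V̂(ȳ_st) = Σ W_h² (1 − n_h/N_h) s_h²/n_h, with W_h = N_h/N and N = 1975:
  stratum A: (775/1975)²·(1 − 153/775)·1431.3²/153 = 1654.73
  stratum B: (1200/1975)²·(1 − 74/1200)·463.1²/74 = 1003.93
V̂(ȳ_st) = 2658.66
SE(ȳ_st) = √2658.66 = 51.5622

ȳ_st ≈ 1894.825, SE ≈ 51.6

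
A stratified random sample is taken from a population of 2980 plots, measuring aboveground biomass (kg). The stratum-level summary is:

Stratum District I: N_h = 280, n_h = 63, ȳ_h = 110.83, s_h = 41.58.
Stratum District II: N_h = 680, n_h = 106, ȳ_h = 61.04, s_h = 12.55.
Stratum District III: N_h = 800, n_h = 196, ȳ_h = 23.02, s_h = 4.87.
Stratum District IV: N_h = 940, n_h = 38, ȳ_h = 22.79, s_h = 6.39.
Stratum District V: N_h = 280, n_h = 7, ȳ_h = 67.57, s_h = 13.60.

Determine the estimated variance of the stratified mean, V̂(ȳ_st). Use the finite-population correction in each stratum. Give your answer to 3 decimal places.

V̂(ȳ_st) ≈ 0.590

V̂(ȳ_st) = Σ W_h² (1 − n_h/N_h) s_h²/n_h, with W_h = N_h/N and N = 2980:
  stratum District I: (280/2980)²·(1 − 63/280)·41.58²/63 = 0.187765
  stratum District II: (680/2980)²·(1 − 106/680)·12.55²/106 = 0.0653085
  stratum District III: (800/2980)²·(1 − 196/800)·4.87²/196 = 0.0065841
  stratum District IV: (940/2980)²·(1 − 38/940)·6.39²/38 = 0.102594
  stratum District V: (280/2980)²·(1 − 7/280)·13.60²/7 = 0.227441
V̂(ȳ_st) = 0.589691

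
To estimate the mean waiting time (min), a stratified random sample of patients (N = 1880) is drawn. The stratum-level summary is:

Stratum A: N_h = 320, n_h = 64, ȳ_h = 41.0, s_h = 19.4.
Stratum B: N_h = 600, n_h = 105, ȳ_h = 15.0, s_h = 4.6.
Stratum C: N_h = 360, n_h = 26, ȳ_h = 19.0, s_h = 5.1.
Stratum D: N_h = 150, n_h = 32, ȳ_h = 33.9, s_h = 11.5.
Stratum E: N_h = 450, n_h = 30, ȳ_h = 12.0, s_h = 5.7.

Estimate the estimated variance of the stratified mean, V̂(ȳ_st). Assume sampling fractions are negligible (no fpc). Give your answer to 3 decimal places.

V̂(ȳ_st) ≈ 0.316

V̂(ȳ_st) = Σ W_h² s_h²/n_h, with W_h = N_h/N and N = 1880:
  stratum A: (320/1880)²·19.4²/64 = 0.170376
  stratum B: (600/1880)²·4.6²/105 = 0.0205264
  stratum C: (360/1880)²·5.1²/26 = 0.0366823
  stratum D: (150/1880)²·11.5²/32 = 0.0263095
  stratum E: (450/1880)²·5.7²/30 = 0.0620494
V̂(ȳ_st) = 0.315943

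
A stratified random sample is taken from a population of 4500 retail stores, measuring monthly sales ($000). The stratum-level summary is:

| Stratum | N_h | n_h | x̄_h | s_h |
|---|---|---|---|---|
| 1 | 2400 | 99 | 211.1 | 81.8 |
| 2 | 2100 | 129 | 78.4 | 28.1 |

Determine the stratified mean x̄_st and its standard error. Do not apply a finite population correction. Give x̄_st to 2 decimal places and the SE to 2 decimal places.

x̄_st = Σ W_h x̄_h = (2400·211.1 + 2100·78.4)/4500 = 149.17333
V̂(x̄_st) = Σ W_h² s_h²/n_h, with W_h = N_h/N and N = 4500:
  stratum 1: (2400/4500)²·81.8²/99 = 19.2251
  stratum 2: (2100/4500)²·28.1²/129 = 1.33302
V̂(x̄_st) = 20.5581
SE(x̄_st) = √20.5581 = 4.53411

x̄_st ≈ 149.17, SE ≈ 4.53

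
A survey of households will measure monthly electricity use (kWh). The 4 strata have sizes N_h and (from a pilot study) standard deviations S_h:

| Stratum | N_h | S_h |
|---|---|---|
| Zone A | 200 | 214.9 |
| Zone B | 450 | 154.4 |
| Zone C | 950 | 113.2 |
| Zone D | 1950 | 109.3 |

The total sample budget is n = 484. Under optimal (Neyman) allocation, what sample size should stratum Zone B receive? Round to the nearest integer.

Neyman allocation: n_h = n · N_h S_h / Σ N_i S_i, with n = 484.
  stratum Zone A: N_h·S_h = 200·214.9 = 42980.00
  stratum Zone B: N_h·S_h = 450·154.4 = 69480.00
  stratum Zone C: N_h·S_h = 950·113.2 = 107540.00
  stratum Zone D: N_h·S_h = 1950·109.3 = 213135.00
Σ N_h S_h = 433135.00
n for stratum Zone B = 484·69480.00/433135.00 = 77.639 → 78

78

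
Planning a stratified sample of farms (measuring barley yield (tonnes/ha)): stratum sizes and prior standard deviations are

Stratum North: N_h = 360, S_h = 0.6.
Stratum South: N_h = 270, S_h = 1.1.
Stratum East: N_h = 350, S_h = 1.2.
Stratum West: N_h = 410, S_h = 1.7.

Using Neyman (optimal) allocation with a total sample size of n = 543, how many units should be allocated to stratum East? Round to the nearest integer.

140

Neyman allocation: n_h = n · N_h S_h / Σ N_i S_i, with n = 543.
  stratum North: N_h·S_h = 360·0.6 = 216.00
  stratum South: N_h·S_h = 270·1.1 = 297.00
  stratum East: N_h·S_h = 350·1.2 = 420.00
  stratum West: N_h·S_h = 410·1.7 = 697.00
Σ N_h S_h = 1630.00
n for stratum East = 543·420.00/1630.00 = 139.914 → 140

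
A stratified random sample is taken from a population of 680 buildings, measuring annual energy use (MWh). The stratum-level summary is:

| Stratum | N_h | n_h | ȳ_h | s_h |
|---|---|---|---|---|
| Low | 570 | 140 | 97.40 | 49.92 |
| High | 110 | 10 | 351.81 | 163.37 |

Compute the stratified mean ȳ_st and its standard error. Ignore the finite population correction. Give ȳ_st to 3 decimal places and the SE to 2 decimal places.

ȳ_st ≈ 138.555, SE ≈ 9.07

ȳ_st = Σ W_h ȳ_h = (570·97.40 + 110·351.81)/680 = 138.55456
V̂(ȳ_st) = Σ W_h² s_h²/n_h, with W_h = N_h/N and N = 680:
  stratum Low: (570/680)²·49.92²/140 = 12.507
  stratum High: (110/680)²·163.37²/10 = 69.8413
V̂(ȳ_st) = 82.3483
SE(ȳ_st) = √82.3483 = 9.07459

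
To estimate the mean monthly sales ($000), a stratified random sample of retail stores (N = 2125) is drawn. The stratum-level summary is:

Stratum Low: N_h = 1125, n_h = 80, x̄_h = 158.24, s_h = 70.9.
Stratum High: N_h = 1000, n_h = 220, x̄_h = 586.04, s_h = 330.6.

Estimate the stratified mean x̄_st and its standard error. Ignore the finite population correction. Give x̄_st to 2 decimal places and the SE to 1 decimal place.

x̄_st ≈ 359.56, SE ≈ 11.3

x̄_st = Σ W_h x̄_h = (1125·158.24 + 1000·586.04)/2125 = 359.55765
V̂(x̄_st) = Σ W_h² s_h²/n_h, with W_h = N_h/N and N = 2125:
  stratum Low: (1125/2125)²·70.9²/80 = 17.6112
  stratum High: (1000/2125)²·330.6²/220 = 110.018
V̂(x̄_st) = 127.63
SE(x̄_st) = √127.63 = 11.2973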